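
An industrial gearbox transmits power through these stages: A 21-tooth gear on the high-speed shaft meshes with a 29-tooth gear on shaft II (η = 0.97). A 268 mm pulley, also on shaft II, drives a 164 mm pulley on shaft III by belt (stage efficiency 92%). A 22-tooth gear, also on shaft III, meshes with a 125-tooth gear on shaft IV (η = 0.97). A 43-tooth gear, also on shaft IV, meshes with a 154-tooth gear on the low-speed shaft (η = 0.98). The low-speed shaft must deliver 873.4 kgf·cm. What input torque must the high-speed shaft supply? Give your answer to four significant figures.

Overall ratio R = 1.381 × 0.61194 × 5.6818 × 3.5814 = 17.196; overall efficiency η = 0.97 × 0.92 × 0.97 × 0.98 = 0.8483.
Input torque = output torque / (R × η) = 873.4 / (17.196 × 0.8483) = 59.873 kgf·cm.

59.87 kgf·cm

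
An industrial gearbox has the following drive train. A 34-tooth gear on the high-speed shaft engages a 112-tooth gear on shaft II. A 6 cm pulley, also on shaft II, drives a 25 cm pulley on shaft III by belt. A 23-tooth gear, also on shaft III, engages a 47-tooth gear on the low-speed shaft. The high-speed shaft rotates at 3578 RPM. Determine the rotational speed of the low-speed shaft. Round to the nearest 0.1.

the high-speed shaft → shaft II (gear mesh, 112/34): 3578 ÷ 3.2941 = 1086.2 RPM
shaft II → shaft III (belt, 25/6): 1086.2 ÷ 4.1667 = 260.68 RPM
shaft III → the low-speed shaft (gear mesh, 47/23): 260.68 ÷ 2.0435 = 127.57 RPM

127.6 RPM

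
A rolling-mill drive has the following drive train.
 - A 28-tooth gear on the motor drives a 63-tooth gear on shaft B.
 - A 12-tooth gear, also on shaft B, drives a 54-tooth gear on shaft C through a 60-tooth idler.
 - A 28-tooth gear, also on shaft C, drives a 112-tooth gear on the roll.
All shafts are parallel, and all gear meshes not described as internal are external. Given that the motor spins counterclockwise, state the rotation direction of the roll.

counterclockwise

the motor → shaft B: external mesh, 1 reversal → CW.
shaft B → shaft C: driver → idler → driven is 2 external meshes, 2 reversals → CW.
shaft C → the roll: external mesh, 1 reversal → CCW.
4 reversals in total — an even number — so the roll turns the same way as the motor.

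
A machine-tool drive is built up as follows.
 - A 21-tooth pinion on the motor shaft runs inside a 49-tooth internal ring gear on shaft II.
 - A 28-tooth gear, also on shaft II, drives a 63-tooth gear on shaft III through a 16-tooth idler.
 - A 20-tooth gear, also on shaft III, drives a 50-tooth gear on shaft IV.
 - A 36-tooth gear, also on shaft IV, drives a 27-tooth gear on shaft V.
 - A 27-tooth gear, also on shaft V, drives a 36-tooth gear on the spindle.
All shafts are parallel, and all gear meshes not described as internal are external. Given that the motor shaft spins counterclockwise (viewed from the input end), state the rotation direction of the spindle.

the motor shaft → shaft II: internal mesh, same direction → CCW.
shaft II → shaft III: driver → idler → driven is 2 external meshes, 2 reversals → CCW.
shaft III → shaft IV: external mesh, 1 reversal → CW.
shaft IV → shaft V: external mesh, 1 reversal → CCW.
shaft V → the spindle: external mesh, 1 reversal → CW.
5 reversals in total — an odd number — so the spindle turns opposite to the motor shaft.

clockwise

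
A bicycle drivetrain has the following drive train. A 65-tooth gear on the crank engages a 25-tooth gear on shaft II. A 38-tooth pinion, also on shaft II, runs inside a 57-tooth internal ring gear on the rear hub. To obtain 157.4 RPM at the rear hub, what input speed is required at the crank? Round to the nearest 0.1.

90.8 RPM

Overall ratio R = 0.38462 × 1.5 = 0.57692.
Required input speed = output speed × R = 157.4 × 0.57692 = 90.808 RPM.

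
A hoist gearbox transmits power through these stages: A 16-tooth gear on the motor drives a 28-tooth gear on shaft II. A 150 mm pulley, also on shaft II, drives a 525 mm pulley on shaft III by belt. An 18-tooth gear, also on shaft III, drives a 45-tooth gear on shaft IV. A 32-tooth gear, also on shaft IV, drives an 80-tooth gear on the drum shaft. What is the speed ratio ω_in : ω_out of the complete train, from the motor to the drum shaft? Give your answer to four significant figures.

38.28

Each stage contributes driven/driver: gear mesh 28/16 = 1.75, belt 525/150 = 3.5, gear mesh 45/18 = 2.5, gear mesh 80/32 = 2.5.
Overall: 1.75 × 3.5 × 2.5 × 2.5 = 38.281.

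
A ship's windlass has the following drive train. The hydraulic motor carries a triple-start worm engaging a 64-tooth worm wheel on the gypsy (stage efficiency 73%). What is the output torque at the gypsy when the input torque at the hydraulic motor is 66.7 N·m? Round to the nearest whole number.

1039 N·m

worm 64/3 = 21.333 → τ = 66.7·21.333·0.73 = 1038.7 N·m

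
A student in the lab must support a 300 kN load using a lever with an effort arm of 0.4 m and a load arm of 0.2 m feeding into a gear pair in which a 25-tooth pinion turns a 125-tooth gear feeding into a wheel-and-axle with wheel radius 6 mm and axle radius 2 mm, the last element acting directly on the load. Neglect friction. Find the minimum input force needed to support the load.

Lever MA = effort arm / load arm = 0.4/0.2 = 2.
Gear pair MA = 125/25 = 5.
Wheel-and-axle MA = R/r = 6/2 = 3.
Combined ideal MA = 2 × 5 × 3 = 30.
Effort = load / MA = 300 / 30 = 10 kN.

10 kN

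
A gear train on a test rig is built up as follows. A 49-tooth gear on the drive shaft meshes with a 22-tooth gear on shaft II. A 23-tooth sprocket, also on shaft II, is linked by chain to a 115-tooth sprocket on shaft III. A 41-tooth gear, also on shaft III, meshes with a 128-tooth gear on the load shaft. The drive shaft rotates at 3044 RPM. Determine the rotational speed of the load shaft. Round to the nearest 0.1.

434.3 RPM

Gear mesh: ratio = 22/49 = 0.44898, so shaft II turns at 3044 / 0.44898 = 6779.8 RPM.
Chain: ratio = 115/23 = 5, so shaft III turns at 6779.8 / 5 = 1356 RPM.
Gear mesh: ratio = 128/41 = 3.122, so the load shaft turns at 1356 / 3.122 = 434.33 RPM.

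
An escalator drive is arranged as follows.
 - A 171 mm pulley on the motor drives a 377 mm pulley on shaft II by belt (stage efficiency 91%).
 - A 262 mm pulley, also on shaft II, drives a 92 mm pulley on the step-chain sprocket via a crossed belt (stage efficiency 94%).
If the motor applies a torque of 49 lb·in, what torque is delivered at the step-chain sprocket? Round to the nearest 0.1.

32.4 lb·in

After the belt (377/171): 49 × 2.2047 × 0.91 = 98.307 lb·in
After the belt (92/262): 98.307 × 0.35115 × 0.94 = 32.449 lb·in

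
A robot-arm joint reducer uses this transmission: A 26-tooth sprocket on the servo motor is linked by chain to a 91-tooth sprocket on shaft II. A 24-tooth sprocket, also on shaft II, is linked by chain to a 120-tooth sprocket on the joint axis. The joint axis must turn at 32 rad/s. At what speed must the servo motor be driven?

560 rad/s

Overall ratio R = 3.5 × 5 = 17.5.
Required input speed = output speed × R = 32 × 17.5 = 560 rad/s.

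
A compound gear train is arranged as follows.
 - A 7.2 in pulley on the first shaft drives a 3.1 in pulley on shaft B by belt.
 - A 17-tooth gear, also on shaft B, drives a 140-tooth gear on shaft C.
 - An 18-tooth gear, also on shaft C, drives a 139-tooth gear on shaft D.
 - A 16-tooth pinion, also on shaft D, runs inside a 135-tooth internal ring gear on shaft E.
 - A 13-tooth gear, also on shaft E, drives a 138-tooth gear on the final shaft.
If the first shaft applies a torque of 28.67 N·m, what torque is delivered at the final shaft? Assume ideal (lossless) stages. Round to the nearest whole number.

70312 N·m

Belt: ratio = 3.1/7.2 = 0.43056; torque at shaft B = 28.67 × 0.43056 = 12.344 N·m.
Gear mesh: ratio = 140/17 = 8.2353; torque at shaft C = 12.344 × 8.2353 = 101.66 N·m.
Gear mesh: ratio = 139/18 = 7.7222; torque at shaft D = 101.66 × 7.7222 = 785.02 N·m.
Internal gear: ratio = 135/16 = 8.4375; torque at shaft E = 785.02 × 8.4375 = 6623.6 N·m.
Gear mesh: ratio = 138/13 = 10.615; torque at the final shaft = 6623.6 × 10.615 = 70312 N·m.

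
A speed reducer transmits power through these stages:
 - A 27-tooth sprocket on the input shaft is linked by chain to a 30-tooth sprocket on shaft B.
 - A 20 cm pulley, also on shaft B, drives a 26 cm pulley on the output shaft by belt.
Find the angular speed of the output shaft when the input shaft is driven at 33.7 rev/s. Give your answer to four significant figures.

the input shaft → shaft B (chain, 30/27): 33.7 ÷ 1.1111 = 30.33 rev/s
shaft B → the output shaft (belt, 26/20): 30.33 ÷ 1.3 = 23.331 rev/s

23.33 rev/s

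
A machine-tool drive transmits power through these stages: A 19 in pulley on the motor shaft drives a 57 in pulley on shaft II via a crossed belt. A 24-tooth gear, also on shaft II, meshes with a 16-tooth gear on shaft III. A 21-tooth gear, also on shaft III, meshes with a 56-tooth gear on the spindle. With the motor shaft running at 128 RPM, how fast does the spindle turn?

24 RPM

belt 57/19 = 3 → 128/3 = 42.667 RPM
gear mesh 16/24 = 0.66667 → 42.667/0.66667 = 64 RPM
gear mesh 56/21 = 2.6667 → 64/2.6667 = 24 RPM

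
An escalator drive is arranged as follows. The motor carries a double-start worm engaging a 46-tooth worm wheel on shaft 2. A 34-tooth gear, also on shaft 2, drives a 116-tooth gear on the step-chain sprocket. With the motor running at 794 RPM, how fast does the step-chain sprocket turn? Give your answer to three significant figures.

10.1 RPM

worm 46/2 = 23 → 794/23 = 34.522 RPM
gear mesh 116/34 = 3.4118 → 34.522/3.4118 = 10.118 RPM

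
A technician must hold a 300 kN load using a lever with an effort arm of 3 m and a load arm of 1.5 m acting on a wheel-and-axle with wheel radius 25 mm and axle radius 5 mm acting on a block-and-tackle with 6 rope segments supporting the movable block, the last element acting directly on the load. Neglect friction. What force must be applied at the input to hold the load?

5 kN

Lever MA = effort arm / load arm = 3/1.5 = 2.
Wheel-and-axle MA = R/r = 25/5 = 5.
Block-and-tackle MA = number of supporting rope parts = 6.
Combined ideal MA = 2 × 5 × 6 = 60.
Effort = load / MA = 300 / 60 = 5 kN.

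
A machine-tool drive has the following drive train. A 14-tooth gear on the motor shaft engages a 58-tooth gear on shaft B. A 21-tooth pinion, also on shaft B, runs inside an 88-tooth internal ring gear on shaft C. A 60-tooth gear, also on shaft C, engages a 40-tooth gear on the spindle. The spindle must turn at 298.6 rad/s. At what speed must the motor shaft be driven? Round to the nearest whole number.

Overall ratio R = 4.1429 × 4.1905 × 0.66667 = 11.574.
Required input speed = output speed × R = 298.6 × 11.574 = 3455.9 rad/s.

3456 rad/s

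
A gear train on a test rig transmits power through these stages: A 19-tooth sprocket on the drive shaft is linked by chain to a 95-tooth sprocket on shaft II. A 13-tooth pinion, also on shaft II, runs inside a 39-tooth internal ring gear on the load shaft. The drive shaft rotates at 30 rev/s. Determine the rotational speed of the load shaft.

chain 95/19 = 5 → 30/5 = 6 rev/s
internal gear 39/13 = 3 → 6/3 = 2 rev/s

2 rev/s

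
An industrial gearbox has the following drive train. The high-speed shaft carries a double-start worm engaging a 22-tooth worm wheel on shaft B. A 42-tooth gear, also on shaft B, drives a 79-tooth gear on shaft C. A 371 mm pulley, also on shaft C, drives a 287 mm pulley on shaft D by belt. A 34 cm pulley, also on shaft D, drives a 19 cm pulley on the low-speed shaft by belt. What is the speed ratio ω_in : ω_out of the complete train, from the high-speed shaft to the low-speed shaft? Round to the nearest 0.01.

Each stage contributes driven/driver: worm 22/2 = 11, gear mesh 79/42 = 1.881, belt 287/371 = 0.77358, belt 19/34 = 0.55882.
Overall: 11 × 1.881 × 0.77358 × 0.55882 = 8.9444.

8.94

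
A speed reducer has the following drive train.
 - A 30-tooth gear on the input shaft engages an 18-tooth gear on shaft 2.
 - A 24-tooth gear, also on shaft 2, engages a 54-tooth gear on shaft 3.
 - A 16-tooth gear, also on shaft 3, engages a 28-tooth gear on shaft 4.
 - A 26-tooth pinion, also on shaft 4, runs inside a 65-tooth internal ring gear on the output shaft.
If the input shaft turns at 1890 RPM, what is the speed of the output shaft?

320 RPM

Gear mesh: ratio = 18/30 = 0.6, so shaft 2 turns at 1890 / 0.6 = 3150 RPM.
Gear mesh: ratio = 54/24 = 2.25, so shaft 3 turns at 3150 / 2.25 = 1400 RPM.
Gear mesh: ratio = 28/16 = 1.75, so shaft 4 turns at 1400 / 1.75 = 800 RPM.
Internal gear: ratio = 65/26 = 2.5, so the output shaft turns at 800 / 2.5 = 320 RPM.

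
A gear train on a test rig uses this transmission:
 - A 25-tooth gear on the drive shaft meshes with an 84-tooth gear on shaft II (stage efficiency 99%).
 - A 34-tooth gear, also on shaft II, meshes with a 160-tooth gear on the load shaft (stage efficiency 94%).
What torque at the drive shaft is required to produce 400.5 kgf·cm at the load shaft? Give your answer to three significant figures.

Overall ratio R = 3.36 × 4.7059 = 15.812; overall efficiency η = 0.99 × 0.94 = 0.9306.
Input torque = output torque / (R × η) = 400.5 / (15.812 × 0.9306) = 27.218 kgf·cm.

27.2 kgf·cm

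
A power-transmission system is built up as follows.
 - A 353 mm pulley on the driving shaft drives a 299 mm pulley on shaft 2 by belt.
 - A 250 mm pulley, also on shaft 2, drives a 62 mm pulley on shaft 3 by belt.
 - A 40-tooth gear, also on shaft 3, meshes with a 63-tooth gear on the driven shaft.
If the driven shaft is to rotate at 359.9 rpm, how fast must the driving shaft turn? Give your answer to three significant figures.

119 rpm

Overall ratio R = 0.84703 × 0.248 × 1.575 = 0.33085.
Required input speed = output speed × R = 359.9 × 0.33085 = 119.07 rpm.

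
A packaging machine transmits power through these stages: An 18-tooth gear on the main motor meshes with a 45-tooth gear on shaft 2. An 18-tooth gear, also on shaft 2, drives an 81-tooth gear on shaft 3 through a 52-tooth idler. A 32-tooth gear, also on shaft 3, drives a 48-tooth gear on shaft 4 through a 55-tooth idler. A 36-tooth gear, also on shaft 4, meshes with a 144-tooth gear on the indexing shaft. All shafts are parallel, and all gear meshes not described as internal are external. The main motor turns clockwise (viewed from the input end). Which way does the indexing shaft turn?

the main motor → shaft 2: external mesh, 1 reversal → CCW.
shaft 2 → shaft 3: driver → idler → driven is 2 external meshes, 2 reversals → CCW.
shaft 3 → shaft 4: driver → idler → driven is 2 external meshes, 2 reversals → CCW.
shaft 4 → the indexing shaft: external mesh, 1 reversal → CW.
6 reversals in total — an even number — so the indexing shaft turns the same way as the main motor.

clockwise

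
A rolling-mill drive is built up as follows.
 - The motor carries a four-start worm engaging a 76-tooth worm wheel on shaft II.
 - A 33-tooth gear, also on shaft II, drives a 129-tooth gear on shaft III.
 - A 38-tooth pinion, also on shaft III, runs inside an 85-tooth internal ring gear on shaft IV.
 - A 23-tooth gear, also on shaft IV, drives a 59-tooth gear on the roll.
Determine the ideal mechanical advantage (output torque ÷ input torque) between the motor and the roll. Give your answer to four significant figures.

Each stage contributes driven/driver: worm 76/4 = 19, gear mesh 129/33 = 3.9091, internal gear 85/38 = 2.2368, gear mesh 59/23 = 2.5652.
Overall: 19 × 3.9091 × 2.2368 × 2.5652 = 426.18.

426.2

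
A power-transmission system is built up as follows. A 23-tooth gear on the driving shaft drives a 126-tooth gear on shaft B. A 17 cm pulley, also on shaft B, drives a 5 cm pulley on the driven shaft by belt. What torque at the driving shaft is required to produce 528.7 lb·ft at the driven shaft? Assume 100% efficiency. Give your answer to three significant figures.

Overall ratio R = 5.4783 × 0.29412 = 1.6113.
Input torque = output torque / R = 528.7 / 1.6113 = 328.13 lb·ft.

328 lb·ft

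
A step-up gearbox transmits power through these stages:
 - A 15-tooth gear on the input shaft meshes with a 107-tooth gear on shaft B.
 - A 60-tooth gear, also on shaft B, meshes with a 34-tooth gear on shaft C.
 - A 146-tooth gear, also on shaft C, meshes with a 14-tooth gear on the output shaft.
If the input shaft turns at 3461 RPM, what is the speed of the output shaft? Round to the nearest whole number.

8929 RPM

gear mesh 107/15 = 7.1333 → 3461/7.1333 = 485.19 RPM
gear mesh 34/60 = 0.56667 → 485.19/0.56667 = 856.21 RPM
gear mesh 14/146 = 0.09589 → 856.21/0.09589 = 8929.1 RPM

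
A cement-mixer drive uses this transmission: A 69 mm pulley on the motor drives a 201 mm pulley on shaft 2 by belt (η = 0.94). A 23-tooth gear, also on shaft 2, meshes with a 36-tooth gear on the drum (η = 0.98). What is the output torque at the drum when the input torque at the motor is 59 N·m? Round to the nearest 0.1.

After the belt (201/69): 59 × 2.913 × 0.94 = 161.56 N·m
After the gear mesh (36/23): 161.56 × 1.5652 × 0.98 = 247.81 N·m

247.8 N·m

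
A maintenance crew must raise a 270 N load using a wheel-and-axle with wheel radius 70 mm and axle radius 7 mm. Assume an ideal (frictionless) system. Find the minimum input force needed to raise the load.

27 N

Wheel-and-axle MA = R/r = 70/7 = 10.
Effort = load / MA = 270 / 10 = 27 N.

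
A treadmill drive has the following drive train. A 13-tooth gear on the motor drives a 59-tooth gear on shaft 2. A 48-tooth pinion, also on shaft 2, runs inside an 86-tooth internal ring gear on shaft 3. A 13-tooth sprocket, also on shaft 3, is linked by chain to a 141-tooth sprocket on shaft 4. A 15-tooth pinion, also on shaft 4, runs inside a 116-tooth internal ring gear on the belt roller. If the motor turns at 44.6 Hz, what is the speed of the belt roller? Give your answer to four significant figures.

the motor → shaft 2 (gear mesh, 59/13): 44.6 ÷ 4.5385 = 9.8271 Hz
shaft 2 → shaft 3 (internal gear, 86/48): 9.8271 ÷ 1.7917 = 5.4849 Hz
shaft 3 → shaft 4 (chain, 141/13): 5.4849 ÷ 10.846 = 0.5057 Hz
shaft 4 → the belt roller (internal gear, 116/15): 0.5057 ÷ 7.7333 = 0.065392 Hz

0.06539 Hz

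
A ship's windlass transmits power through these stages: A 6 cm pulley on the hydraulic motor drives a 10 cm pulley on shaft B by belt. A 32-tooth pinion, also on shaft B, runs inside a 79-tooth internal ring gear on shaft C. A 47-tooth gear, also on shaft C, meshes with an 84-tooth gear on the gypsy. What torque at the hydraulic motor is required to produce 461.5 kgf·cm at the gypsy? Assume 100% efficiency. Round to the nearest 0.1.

62.8 kgf·cm

Overall ratio R = 1.6667 × 2.4688 × 1.7872 = 7.3537.
Input torque = output torque / R = 461.5 / 7.3537 = 62.757 kgf·cm.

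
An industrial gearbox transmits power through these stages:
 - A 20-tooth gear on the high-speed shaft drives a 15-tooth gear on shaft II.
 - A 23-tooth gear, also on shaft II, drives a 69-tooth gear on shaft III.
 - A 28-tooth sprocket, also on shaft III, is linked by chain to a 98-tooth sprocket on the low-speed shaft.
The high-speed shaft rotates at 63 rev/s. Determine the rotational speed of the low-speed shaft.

Gear mesh: ratio = 15/20 = 0.75, so shaft II turns at 63 / 0.75 = 84 rev/s.
Gear mesh: ratio = 69/23 = 3, so shaft III turns at 84 / 3 = 28 rev/s.
Chain: ratio = 98/28 = 3.5, so the low-speed shaft turns at 28 / 3.5 = 8 rev/s.

8 rev/s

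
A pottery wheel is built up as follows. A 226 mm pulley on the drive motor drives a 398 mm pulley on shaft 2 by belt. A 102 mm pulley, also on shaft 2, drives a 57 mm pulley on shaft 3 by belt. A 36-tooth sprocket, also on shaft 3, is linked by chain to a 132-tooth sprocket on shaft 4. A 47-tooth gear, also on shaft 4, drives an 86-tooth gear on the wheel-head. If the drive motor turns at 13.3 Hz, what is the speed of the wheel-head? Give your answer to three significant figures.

2.01 Hz

the drive motor → shaft 2 (belt, 398/226): 13.3 ÷ 1.7611 = 7.5523 Hz
shaft 2 → shaft 3 (belt, 57/102): 7.5523 ÷ 0.55882 = 13.515 Hz
shaft 3 → shaft 4 (chain, 132/36): 13.515 ÷ 3.6667 = 3.6858 Hz
shaft 4 → the wheel-head (gear mesh, 86/47): 3.6858 ÷ 1.8298 = 2.0143 Hz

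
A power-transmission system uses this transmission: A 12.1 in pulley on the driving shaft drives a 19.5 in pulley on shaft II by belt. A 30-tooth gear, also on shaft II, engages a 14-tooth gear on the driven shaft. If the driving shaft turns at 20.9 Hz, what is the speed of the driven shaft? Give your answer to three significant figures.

belt 19.5/12.1 = 1.6116 → 20.9/1.6116 = 12.969 Hz
gear mesh 14/30 = 0.46667 → 12.969/0.46667 = 27.79 Hz

27.8 Hz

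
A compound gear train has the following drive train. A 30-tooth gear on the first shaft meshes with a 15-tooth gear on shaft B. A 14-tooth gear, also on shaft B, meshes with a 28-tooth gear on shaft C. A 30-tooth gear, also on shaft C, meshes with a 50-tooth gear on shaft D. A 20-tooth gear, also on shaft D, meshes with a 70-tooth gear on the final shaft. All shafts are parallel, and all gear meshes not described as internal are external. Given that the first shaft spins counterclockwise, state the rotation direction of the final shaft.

counterclockwise

the first shaft → shaft B: external mesh, 1 reversal → CW.
shaft B → shaft C: external mesh, 1 reversal → CCW.
shaft C → shaft D: external mesh, 1 reversal → CW.
shaft D → the final shaft: external mesh, 1 reversal → CCW.
4 reversals in total — an even number — so the final shaft turns the same way as the first shaft.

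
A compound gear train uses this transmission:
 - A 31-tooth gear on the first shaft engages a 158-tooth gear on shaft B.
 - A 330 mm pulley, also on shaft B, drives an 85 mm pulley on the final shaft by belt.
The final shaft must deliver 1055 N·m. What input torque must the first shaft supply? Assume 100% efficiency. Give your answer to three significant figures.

Overall ratio R = 5.0968 × 0.25758 = 1.3128.
Input torque = output torque / R = 1055 / 1.3128 = 803.62 N·m.

804 N·m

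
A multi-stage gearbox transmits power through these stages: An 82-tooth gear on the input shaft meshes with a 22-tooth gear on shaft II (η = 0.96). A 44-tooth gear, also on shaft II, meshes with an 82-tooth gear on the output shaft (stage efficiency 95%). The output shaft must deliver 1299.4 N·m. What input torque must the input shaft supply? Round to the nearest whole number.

Overall ratio R = 0.26829 × 1.8636 = 0.5; overall efficiency η = 0.96 × 0.95 = 0.9120.
Input torque = output torque / (R × η) = 1299.4 / (0.5 × 0.9120) = 2849.6 N·m.

2850 N·m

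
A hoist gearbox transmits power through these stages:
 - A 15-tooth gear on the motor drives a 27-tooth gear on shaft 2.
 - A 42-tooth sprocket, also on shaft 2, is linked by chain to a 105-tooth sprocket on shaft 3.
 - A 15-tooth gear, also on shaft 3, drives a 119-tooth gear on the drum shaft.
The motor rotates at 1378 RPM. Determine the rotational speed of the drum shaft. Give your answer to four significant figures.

38.60 RPM

Gear mesh: ratio = 27/15 = 1.8, so shaft 2 turns at 1378 / 1.8 = 765.56 RPM.
Chain: ratio = 105/42 = 2.5, so shaft 3 turns at 765.56 / 2.5 = 306.22 RPM.
Gear mesh: ratio = 119/15 = 7.9333, so the drum shaft turns at 306.22 / 7.9333 = 38.599 RPM.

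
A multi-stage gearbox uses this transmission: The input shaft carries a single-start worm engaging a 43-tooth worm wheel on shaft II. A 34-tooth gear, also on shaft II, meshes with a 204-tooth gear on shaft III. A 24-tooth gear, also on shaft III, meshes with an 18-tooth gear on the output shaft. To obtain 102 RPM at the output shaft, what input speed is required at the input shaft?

19737 RPM

Overall ratio R = 43 × 6 × 0.75 = 193.5.
Required input speed = output speed × R = 102 × 193.5 = 19737 RPM.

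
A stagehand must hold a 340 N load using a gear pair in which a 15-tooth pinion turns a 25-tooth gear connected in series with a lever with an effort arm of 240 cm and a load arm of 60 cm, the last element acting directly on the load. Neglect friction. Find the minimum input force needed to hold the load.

51 N

Gear pair MA = 25/15 = 1.6667.
Lever MA = effort arm / load arm = 240/60 = 4.
Combined ideal MA = 1.6667 × 4 = 6.6667.
Effort = load / MA = 340 / 6.6667 = 51 N.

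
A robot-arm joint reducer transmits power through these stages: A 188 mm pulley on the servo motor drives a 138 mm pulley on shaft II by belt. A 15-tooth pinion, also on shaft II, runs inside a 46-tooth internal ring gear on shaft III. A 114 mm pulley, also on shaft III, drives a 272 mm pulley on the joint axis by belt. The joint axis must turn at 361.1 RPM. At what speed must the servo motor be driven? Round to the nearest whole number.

Overall ratio R = 0.73404 × 3.0667 × 2.386 = 5.371.
Required input speed = output speed × R = 361.1 × 5.371 = 1939.5 RPM.

1939 RPM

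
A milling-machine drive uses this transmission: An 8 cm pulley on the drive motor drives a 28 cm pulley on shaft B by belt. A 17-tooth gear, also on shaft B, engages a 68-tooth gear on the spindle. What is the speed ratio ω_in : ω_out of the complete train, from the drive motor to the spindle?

14

Each stage contributes driven/driver: belt 28/8 = 3.5, gear mesh 68/17 = 4.
Overall: 3.5 × 4 = 14.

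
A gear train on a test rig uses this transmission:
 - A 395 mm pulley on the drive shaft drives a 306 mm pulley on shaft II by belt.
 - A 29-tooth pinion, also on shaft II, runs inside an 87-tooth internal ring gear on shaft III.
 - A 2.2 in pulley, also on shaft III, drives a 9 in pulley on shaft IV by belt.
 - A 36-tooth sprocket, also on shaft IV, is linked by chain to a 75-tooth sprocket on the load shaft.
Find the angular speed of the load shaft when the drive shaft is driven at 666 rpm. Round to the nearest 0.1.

33.6 rpm

the drive shaft → shaft II (belt, 306/395): 666 ÷ 0.77468 = 859.71 rpm
shaft II → shaft III (internal gear, 87/29): 859.71 ÷ 3 = 286.57 rpm
shaft III → shaft IV (belt, 9/2.2): 286.57 ÷ 4.0909 = 70.05 rpm
shaft IV → the load shaft (chain, 75/36): 70.05 ÷ 2.0833 = 33.624 rpm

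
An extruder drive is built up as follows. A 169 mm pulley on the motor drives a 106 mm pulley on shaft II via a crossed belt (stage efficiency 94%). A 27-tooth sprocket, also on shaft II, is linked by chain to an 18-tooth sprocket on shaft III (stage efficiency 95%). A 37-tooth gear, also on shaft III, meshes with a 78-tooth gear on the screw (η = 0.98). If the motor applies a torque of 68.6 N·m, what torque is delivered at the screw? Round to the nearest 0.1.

After the belt (106/169): 68.6 × 0.62722 × 0.94 = 40.446 N·m
After the chain (18/27): 40.446 × 0.66667 × 0.95 = 25.616 N·m
After the gear mesh (78/37): 25.616 × 2.1081 × 0.98 = 52.92 N·m

52.9 N·m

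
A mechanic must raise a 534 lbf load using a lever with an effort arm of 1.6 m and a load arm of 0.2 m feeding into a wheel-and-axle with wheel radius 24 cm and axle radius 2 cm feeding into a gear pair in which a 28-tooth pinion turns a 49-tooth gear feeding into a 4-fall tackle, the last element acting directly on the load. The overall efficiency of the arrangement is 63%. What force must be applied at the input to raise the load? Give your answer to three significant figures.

1.26 lbf

Lever MA = effort arm / load arm = 1.6/0.2 = 8.
Wheel-and-axle MA = R/r = 24/2 = 12.
Gear pair MA = 49/28 = 1.75.
Block-and-tackle MA = number of supporting rope parts = 4.
Combined ideal MA = 8 × 12 × 1.75 × 4 = 672.
Actual MA = 672 × 0.63 = 423.36.
Effort = load / actual MA = 534 / 423.36 = 1.2613 lbf.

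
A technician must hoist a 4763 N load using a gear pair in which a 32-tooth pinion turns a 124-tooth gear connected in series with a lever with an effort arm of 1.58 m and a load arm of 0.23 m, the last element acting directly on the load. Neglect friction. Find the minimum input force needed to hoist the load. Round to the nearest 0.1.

178.9 N

Gear pair MA = 124/32 = 3.875.
Lever MA = effort arm / load arm = 1.58/0.23 = 6.8696.
Combined ideal MA = 3.875 × 6.8696 = 26.62.
Effort = load / MA = 4763 / 26.62 = 178.93 N.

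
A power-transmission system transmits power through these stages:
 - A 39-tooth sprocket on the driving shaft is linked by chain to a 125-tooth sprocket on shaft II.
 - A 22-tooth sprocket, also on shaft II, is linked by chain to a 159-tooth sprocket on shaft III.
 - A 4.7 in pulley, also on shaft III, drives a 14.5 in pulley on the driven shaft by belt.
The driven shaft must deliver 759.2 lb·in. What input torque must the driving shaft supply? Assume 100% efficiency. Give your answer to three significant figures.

Overall ratio R = 3.2051 × 7.2273 × 3.0851 = 71.464.
Input torque = output torque / R = 759.2 / 71.464 = 10.623 lb·in.

10.6 lb·in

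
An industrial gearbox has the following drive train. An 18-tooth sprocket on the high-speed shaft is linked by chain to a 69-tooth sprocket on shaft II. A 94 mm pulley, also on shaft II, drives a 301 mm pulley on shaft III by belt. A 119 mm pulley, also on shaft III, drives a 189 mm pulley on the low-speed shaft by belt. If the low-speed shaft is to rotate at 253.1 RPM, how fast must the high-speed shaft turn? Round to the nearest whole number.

Overall ratio R = 3.8333 × 3.2021 × 1.5882 = 19.495.
Required input speed = output speed × R = 253.1 × 19.495 = 4934.3 RPM.

4934 RPM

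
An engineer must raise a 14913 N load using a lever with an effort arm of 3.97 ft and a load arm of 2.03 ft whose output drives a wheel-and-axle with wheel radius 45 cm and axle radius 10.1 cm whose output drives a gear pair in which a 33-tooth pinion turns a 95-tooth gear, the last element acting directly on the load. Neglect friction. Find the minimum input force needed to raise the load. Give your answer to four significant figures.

594.5 N

Lever MA = effort arm / load arm = 3.97/2.03 = 1.9557.
Wheel-and-axle MA = R/r = 45/10.1 = 4.4554.
Gear pair MA = 95/33 = 2.8788.
Combined ideal MA = 1.9557 × 4.4554 × 2.8788 = 25.084.
Effort = load / MA = 14913 / 25.084 = 594.52 N.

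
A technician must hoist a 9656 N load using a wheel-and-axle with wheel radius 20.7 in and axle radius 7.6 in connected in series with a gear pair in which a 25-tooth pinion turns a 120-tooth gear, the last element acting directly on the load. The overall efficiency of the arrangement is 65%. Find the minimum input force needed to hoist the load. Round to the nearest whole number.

Wheel-and-axle MA = R/r = 20.7/7.6 = 2.7237.
Gear pair MA = 120/25 = 4.8.
Combined ideal MA = 2.7237 × 4.8 = 13.074.
Actual MA = 13.074 × 0.65 = 8.4979.
Effort = load / actual MA = 9656 / 8.4979 = 1136.3 N.

1136 N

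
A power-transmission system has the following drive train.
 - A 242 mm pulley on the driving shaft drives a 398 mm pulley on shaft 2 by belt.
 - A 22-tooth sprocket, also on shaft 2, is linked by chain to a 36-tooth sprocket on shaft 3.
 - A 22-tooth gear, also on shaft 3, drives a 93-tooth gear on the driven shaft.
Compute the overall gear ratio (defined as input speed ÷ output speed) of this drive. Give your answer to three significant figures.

11.4

Each stage contributes driven/driver: belt 398/242 = 1.6446, chain 36/22 = 1.6364, gear mesh 93/22 = 4.2273.
Overall: 1.6446 × 1.6364 × 4.2273 = 11.376.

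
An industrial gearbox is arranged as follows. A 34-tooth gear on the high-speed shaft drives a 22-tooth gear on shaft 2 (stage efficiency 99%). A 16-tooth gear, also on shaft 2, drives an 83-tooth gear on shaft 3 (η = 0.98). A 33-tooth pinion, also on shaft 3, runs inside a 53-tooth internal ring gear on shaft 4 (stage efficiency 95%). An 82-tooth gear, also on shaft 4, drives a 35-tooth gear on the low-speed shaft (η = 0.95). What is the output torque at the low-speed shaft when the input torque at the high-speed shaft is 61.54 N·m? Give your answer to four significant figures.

After the gear mesh (22/34): 61.54 × 0.64706 × 0.99 = 39.422 N·m
After the gear mesh (83/16): 39.422 × 5.1875 × 0.98 = 200.41 N·m
After the internal gear (53/33): 200.41 × 1.6061 × 0.95 = 305.78 N·m
After the gear mesh (35/82): 305.78 × 0.42683 × 0.95 = 123.99 N·m

124.0 N·m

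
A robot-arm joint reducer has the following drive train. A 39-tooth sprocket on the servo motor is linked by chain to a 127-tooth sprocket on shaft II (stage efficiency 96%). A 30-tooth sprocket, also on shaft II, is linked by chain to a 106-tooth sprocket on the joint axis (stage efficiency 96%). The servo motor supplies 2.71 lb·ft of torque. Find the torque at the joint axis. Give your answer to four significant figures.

28.74 lb·ft

After the chain (127/39): 2.71 × 3.2564 × 0.96 = 8.4719 lb·ft
After the chain (106/30): 8.4719 × 3.5333 × 0.96 = 28.737 lb·ft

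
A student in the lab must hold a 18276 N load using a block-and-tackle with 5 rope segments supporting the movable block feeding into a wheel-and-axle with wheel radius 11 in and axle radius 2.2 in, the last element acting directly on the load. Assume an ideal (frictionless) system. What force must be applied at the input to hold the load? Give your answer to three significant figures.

731 N

Block-and-tackle MA = number of supporting rope parts = 5.
Wheel-and-axle MA = R/r = 11/2.2 = 5.
Combined ideal MA = 5 × 5 = 25.
Effort = load / MA = 18276 / 25 = 731.04 N.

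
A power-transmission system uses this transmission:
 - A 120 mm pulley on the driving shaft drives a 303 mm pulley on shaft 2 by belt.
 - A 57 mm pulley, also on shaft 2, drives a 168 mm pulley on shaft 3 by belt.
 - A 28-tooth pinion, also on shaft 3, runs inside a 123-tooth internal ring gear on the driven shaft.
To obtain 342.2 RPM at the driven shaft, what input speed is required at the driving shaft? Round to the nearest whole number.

11187 RPM

Overall ratio R = 2.525 × 2.9474 × 4.3929 = 32.692.
Required input speed = output speed × R = 342.2 × 32.692 = 11187 RPM.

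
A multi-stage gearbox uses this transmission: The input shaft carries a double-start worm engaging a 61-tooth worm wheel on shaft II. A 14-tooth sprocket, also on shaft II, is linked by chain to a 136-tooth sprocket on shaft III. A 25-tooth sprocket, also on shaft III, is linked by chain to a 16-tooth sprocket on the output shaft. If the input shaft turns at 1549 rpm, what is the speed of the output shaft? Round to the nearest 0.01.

worm 61/2 = 30.5 → 1549/30.5 = 50.787 rpm
chain 136/14 = 9.7143 → 50.787/9.7143 = 5.2281 rpm
chain 16/25 = 0.64 → 5.2281/0.64 = 8.1688 rpm

8.17 rpm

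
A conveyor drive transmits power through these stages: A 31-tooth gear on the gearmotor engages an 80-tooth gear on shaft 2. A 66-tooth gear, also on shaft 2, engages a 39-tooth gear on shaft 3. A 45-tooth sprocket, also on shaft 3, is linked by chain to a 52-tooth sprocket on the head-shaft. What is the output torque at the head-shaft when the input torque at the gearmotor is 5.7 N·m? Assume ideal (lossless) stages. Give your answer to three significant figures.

After the gear mesh (80/31): 5.7 × 2.5806 = 14.71 N·m
After the gear mesh (39/66): 14.71 × 0.59091 = 8.6921 N·m
After the chain (52/45): 8.6921 × 1.1556 = 10.044 N·m

10.0 N·m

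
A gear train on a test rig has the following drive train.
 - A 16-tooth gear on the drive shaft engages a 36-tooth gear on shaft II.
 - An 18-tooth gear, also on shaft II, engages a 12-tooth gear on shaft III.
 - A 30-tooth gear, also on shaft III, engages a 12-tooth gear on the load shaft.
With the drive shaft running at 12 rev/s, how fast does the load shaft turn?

Gear mesh: ratio = 36/16 = 2.25, so shaft II turns at 12 / 2.25 = 5.3333 rev/s.
Gear mesh: ratio = 12/18 = 0.66667, so shaft III turns at 5.3333 / 0.66667 = 8 rev/s.
Gear mesh: ratio = 12/30 = 0.4, so the load shaft turns at 8 / 0.4 = 20 rev/s.

20 rev/s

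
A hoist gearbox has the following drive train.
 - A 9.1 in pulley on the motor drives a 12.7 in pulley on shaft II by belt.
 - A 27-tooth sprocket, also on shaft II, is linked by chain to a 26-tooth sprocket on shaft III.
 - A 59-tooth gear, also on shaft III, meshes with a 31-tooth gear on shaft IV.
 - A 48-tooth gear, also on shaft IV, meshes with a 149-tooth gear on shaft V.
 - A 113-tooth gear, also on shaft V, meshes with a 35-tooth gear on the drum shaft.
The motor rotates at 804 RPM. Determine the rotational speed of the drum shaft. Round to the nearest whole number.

1184 RPM

the motor → shaft II (belt, 12.7/9.1): 804 ÷ 1.3956 = 576.09 RPM
shaft II → shaft III (chain, 26/27): 576.09 ÷ 0.96296 = 598.25 RPM
shaft III → shaft IV (gear mesh, 31/59): 598.25 ÷ 0.52542 = 1138.6 RPM
shaft IV → shaft V (gear mesh, 149/48): 1138.6 ÷ 3.1042 = 366.8 RPM
shaft V → the drum shaft (gear mesh, 35/113): 366.8 ÷ 0.30973 = 1184.2 RPM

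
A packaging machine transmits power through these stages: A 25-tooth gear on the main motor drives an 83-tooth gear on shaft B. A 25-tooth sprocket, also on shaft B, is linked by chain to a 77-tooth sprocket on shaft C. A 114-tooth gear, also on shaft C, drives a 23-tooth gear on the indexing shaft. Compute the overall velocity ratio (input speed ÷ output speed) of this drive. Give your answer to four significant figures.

2.063

Each stage contributes driven/driver: gear mesh 83/25 = 3.32, chain 77/25 = 3.08, gear mesh 23/114 = 0.20175.
Overall: 3.32 × 3.08 × 0.20175 = 2.0631.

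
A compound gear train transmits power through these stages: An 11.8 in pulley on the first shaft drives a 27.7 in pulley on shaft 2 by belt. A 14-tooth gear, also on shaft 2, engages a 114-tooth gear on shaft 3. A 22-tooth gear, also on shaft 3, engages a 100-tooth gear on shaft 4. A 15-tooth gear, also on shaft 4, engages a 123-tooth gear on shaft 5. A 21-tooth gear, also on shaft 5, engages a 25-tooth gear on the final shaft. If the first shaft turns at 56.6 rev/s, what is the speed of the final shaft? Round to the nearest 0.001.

0.067 rev/s

Belt: ratio = 27.7/11.8 = 2.3475, so shaft 2 turns at 56.6 / 2.3475 = 24.111 rev/s.
Gear mesh: ratio = 114/14 = 8.1429, so shaft 3 turns at 24.111 / 8.1429 = 2.961 rev/s.
Gear mesh: ratio = 100/22 = 4.5455, so shaft 4 turns at 2.961 / 4.5455 = 0.65143 rev/s.
Gear mesh: ratio = 123/15 = 8.2, so shaft 5 turns at 0.65143 / 8.2 = 0.079442 rev/s.
Gear mesh: ratio = 25/21 = 1.1905, so the final shaft turns at 0.079442 / 1.1905 = 0.066731 rev/s.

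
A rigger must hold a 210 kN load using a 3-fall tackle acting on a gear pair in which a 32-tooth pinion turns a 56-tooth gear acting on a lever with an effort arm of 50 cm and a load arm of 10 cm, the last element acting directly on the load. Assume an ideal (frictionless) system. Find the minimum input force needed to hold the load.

8 kN

Block-and-tackle MA = number of supporting rope parts = 3.
Gear pair MA = 56/32 = 1.75.
Lever MA = effort arm / load arm = 50/10 = 5.
Combined ideal MA = 3 × 1.75 × 5 = 26.25.
Effort = load / MA = 210 / 26.25 = 8 kN.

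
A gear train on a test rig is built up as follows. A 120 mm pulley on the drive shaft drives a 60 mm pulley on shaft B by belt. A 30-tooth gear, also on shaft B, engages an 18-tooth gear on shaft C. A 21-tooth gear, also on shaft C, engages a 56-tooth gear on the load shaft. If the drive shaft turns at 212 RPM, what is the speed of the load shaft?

265 RPM

the drive shaft → shaft B (belt, 60/120): 212 ÷ 0.5 = 424 RPM
shaft B → shaft C (gear mesh, 18/30): 424 ÷ 0.6 = 706.67 RPM
shaft C → the load shaft (gear mesh, 56/21): 706.67 ÷ 2.6667 = 265 RPM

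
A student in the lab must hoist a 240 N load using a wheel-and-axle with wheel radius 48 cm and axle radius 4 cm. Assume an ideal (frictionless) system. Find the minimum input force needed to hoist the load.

Wheel-and-axle MA = R/r = 48/4 = 12.
Effort = load / MA = 240 / 12 = 20 N.

20 N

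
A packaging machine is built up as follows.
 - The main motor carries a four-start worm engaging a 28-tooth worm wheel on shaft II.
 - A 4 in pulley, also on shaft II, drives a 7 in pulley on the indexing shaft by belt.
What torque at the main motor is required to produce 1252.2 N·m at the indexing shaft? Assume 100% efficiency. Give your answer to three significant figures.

Overall ratio R = 7 × 1.75 = 12.25.
Input torque = output torque / R = 1252.2 / 12.25 = 102.22 N·m.

102 N·m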